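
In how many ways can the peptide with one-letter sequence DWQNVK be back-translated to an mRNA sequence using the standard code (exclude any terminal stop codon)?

Asp: 2 codons.
Trp: 1 codon.
Gln: 2 codons.
Asn: 2 codons.
Val: 4 codons.
Lys: 2 codons.
2 × 1 × 2 × 2 × 4 × 2 = 64.

64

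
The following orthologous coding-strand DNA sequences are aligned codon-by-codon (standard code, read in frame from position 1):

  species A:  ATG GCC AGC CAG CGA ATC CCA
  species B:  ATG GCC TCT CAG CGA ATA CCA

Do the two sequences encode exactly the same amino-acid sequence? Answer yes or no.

yes

Codon 1: ATG Met / ATG Met — identical.
Codon 2: GCC Ala / GCC Ala — identical.
Codon 3: AGC Ser / TCT Ser — synonymous.
Codon 4: CAG Gln / CAG Gln — identical.
Codon 5: CGA Arg / CGA Arg — identical.
Codon 6: ATC Ile / ATA Ile — synonymous.
Codon 7: CCA Pro / CCA Pro — identical.
Nonsynonymous differences: 0 → same protein.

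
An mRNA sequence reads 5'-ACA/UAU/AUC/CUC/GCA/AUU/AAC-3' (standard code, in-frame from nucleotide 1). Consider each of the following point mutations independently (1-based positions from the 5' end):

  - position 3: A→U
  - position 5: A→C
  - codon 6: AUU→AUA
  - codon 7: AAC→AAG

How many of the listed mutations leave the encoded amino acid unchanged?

Codon 1: ACA (Thr) → ACU (Thr) — synonymous.
Codon 2: UAU (Tyr) → UCU (Ser) — missense.
Codon 6: AUU (Ile) → AUA (Ile) — synonymous.
Codon 7: AAC (Asn) → AAG (Lys) — missense.
Synonymous: 2 of 4.

2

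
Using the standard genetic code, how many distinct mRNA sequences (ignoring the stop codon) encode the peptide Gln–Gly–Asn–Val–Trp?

Gln: 2 codons.
Gly: 4 codons.
Asn: 2 codons.
Val: 4 codons.
Trp: 1 codon.
2 × 4 × 2 × 4 × 1 = 64.

64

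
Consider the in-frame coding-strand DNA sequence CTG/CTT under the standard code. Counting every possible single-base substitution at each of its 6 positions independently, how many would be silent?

Codon 1 (CTG, Leu): 4 synonymous substitutions.
Codon 2 (CTT, Leu): 3 synonymous substitutions.
Total: 4 + 3 = 7.

7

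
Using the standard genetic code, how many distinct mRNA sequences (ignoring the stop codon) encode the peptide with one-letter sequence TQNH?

32

Thr: 4 codons.
Gln: 2 codons.
Asn: 2 codons.
His: 2 codons.
4 × 2 × 2 × 2 = 32.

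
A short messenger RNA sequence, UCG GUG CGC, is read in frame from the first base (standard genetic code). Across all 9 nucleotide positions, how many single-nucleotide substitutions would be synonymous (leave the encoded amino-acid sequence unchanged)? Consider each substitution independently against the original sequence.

Codon 1 (UCG, Ser): 3 synonymous substitutions.
Codon 2 (GUG, Val): 3 synonymous substitutions.
Codon 3 (CGC, Arg): 3 synonymous substitutions.
Total: 3 + 3 + 3 = 9.

9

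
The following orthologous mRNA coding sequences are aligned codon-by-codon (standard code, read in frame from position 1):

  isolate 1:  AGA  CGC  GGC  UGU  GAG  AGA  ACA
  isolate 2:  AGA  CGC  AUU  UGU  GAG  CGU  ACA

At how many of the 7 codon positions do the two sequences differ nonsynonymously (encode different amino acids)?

1

Codon 1: AGA Arg / AGA Arg — identical.
Codon 2: CGC Arg / CGC Arg — identical.
Codon 3: GGC Gly / AUU Ile — nonsynonymous.
Codon 4: UGU Cys / UGU Cys — identical.
Codon 5: GAG Glu / GAG Glu — identical.
Codon 6: AGA Arg / CGU Arg — synonymous.
Codon 7: ACA Thr / ACA Thr — identical.
Nonsynonymous differences: 1.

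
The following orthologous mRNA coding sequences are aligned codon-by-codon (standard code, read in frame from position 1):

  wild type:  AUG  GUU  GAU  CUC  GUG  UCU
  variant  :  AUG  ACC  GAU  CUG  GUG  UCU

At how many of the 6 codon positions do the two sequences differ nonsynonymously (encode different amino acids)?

1

Codon 1: AUG Met / AUG Met — identical.
Codon 2: GUU Val / ACC Thr — nonsynonymous.
Codon 3: GAU Asp / GAU Asp — identical.
Codon 4: CUC Leu / CUG Leu — synonymous.
Codon 5: GUG Val / GUG Val — identical.
Codon 6: UCU Ser / UCU Ser — identical.
Nonsynonymous differences: 1.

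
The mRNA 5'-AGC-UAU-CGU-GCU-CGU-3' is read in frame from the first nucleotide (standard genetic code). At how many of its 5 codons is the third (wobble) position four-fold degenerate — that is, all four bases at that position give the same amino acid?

3

Codon 1 AGC (Ser): third position 2-fold.
Codon 2 UAU (Tyr): third position 2-fold.
Codon 3 CGU (Arg): third position 4-fold.
Codon 4 GCU (Ala): third position 4-fold.
Codon 5 CGU (Arg): third position 4-fold.
Four-fold degenerate third positions: 3.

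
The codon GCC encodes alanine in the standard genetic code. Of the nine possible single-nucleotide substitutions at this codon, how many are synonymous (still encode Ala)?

Position 1: none → 0 synonymous.
Position 2: none → 0 synonymous.
Position 3: GCU, GCA, GCG → 3 synonymous.
Total: 0 + 0 + 3 = 3.

3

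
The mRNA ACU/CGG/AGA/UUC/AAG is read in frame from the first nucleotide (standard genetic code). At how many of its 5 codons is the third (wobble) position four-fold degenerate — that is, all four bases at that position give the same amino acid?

Codon 1 ACU (Thr): third position 4-fold.
Codon 2 CGG (Arg): third position 4-fold.
Codon 3 AGA (Arg): third position 2-fold.
Codon 4 UUC (Phe): third position 2-fold.
Codon 5 AAG (Lys): third position 2-fold.
Four-fold degenerate third positions: 2.

2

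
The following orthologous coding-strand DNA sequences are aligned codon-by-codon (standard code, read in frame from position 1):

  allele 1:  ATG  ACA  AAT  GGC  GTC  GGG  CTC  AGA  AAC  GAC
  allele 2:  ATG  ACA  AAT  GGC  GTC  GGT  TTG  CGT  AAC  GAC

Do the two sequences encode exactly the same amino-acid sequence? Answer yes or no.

Codon 1: ATG Met / ATG Met — identical.
Codon 2: ACA Thr / ACA Thr — identical.
Codon 3: AAT Asn / AAT Asn — identical.
Codon 4: GGC Gly / GGC Gly — identical.
Codon 5: GTC Val / GTC Val — identical.
Codon 6: GGG Gly / GGT Gly — synonymous.
Codon 7: CTC Leu / TTG Leu — synonymous.
Codon 8: AGA Arg / CGT Arg — synonymous.
Codon 9: AAC Asn / AAC Asn — identical.
Codon 10: GAC Asp / GAC Asp — identical.
Nonsynonymous differences: 0 → same protein.

yes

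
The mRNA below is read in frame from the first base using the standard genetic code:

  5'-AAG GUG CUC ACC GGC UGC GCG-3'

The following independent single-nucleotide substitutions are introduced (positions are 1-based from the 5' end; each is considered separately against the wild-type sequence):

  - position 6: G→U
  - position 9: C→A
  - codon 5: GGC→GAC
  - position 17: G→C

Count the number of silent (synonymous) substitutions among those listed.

2

Codon 2: GUG (Val) → GUU (Val) — synonymous.
Codon 3: CUC (Leu) → CUA (Leu) — synonymous.
Codon 5: GGC (Gly) → GAC (Asp) — missense.
Codon 6: UGC (Cys) → UCC (Ser) — missense.
Synonymous: 2 of 4.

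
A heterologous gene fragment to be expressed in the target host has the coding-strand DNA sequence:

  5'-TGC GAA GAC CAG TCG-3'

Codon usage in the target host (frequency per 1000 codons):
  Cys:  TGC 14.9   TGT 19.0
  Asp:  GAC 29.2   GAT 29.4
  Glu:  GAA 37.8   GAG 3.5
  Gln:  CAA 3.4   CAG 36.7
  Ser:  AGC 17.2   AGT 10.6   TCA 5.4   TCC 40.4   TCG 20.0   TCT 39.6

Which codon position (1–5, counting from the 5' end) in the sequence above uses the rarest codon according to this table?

Codon 1 TGC (Cys): 14.9 per 1000.
Codon 2 GAA (Glu): 37.8 per 1000.
Codon 3 GAC (Asp): 29.2 per 1000.
Codon 4 CAG (Gln): 36.7 per 1000.
Codon 5 TCG (Ser): 20.0 per 1000.
Lowest frequency is 14.9 at codon 1.

1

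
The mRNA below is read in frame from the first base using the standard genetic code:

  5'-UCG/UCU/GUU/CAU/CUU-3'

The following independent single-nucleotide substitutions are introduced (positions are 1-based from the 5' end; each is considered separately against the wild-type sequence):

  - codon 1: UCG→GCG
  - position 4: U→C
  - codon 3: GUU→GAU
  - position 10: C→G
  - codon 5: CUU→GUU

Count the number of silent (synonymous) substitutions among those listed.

Codon 1: UCG (Ser) → GCG (Ala) — missense.
Codon 2: UCU (Ser) → CCU (Pro) — missense.
Codon 3: GUU (Val) → GAU (Asp) — missense.
Codon 4: CAU (His) → GAU (Asp) — missense.
Codon 5: CUU (Leu) → GUU (Val) — missense.
Synonymous: 0 of 5.

0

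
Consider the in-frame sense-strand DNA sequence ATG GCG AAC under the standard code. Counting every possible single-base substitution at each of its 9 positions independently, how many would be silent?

Codon 1 (ATG, Met): 0 synonymous substitutions.
Codon 2 (GCG, Ala): 3 synonymous substitutions.
Codon 3 (AAC, Asn): 1 synonymous substitution.
Total: 0 + 3 + 1 = 4.

4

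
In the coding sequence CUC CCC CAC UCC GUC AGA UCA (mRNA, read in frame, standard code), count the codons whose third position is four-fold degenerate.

Codon 1 CUC (Leu): third position 4-fold.
Codon 2 CCC (Pro): third position 4-fold.
Codon 3 CAC (His): third position 2-fold.
Codon 4 UCC (Ser): third position 4-fold.
Codon 5 GUC (Val): third position 4-fold.
Codon 6 AGA (Arg): third position 2-fold.
Codon 7 UCA (Ser): third position 4-fold.
Four-fold degenerate third positions: 5.

5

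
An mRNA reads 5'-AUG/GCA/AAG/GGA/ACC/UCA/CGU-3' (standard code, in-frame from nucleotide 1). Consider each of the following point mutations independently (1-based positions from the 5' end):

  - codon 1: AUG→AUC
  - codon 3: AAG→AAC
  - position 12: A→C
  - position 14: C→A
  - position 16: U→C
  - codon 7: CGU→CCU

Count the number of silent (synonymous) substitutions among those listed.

Codon 1: AUG (Met) → AUC (Ile) — missense.
Codon 3: AAG (Lys) → AAC (Asn) — missense.
Codon 4: GGA (Gly) → GGC (Gly) — synonymous.
Codon 5: ACC (Thr) → AAC (Asn) — missense.
Codon 6: UCA (Ser) → CCA (Pro) — missense.
Codon 7: CGU (Arg) → CCU (Pro) — missense.
Synonymous: 1 of 6.

1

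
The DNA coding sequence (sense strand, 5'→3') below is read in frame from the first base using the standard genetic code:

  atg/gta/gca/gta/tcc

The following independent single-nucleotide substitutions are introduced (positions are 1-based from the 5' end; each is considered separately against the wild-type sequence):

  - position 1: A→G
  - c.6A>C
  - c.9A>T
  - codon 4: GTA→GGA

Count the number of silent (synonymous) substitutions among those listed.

Codon 1: ATG (Met) → GTG (Val) — missense.
Codon 2: GTA (Val) → GTC (Val) — synonymous.
Codon 3: GCA (Ala) → GCT (Ala) — synonymous.
Codon 4: GTA (Val) → GGA (Gly) — missense.
Synonymous: 2 of 4.

2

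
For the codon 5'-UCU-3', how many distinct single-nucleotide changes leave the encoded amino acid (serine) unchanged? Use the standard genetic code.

3

Position 1: none → 0 synonymous.
Position 2: none → 0 synonymous.
Position 3: UCC, UCA, UCG → 3 synonymous.
Total: 0 + 0 + 3 = 3.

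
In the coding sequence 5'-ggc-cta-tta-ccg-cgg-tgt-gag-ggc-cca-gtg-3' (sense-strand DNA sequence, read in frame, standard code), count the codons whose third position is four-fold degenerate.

Codon 1 GGC (Gly): third position 4-fold.
Codon 2 CTA (Leu): third position 4-fold.
Codon 3 TTA (Leu): third position 2-fold.
Codon 4 CCG (Pro): third position 4-fold.
Codon 5 CGG (Arg): third position 4-fold.
Codon 6 TGT (Cys): third position 2-fold.
Codon 7 GAG (Glu): third position 2-fold.
Codon 8 GGC (Gly): third position 4-fold.
Codon 9 CCA (Pro): third position 4-fold.
Codon 10 GTG (Val): third position 4-fold.
Four-fold degenerate third positions: 7.

7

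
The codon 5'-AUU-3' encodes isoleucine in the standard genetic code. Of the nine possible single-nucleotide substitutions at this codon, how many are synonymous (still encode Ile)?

Position 1: none → 0 synonymous.
Position 2: none → 0 synonymous.
Position 3: AUC, AUA → 2 synonymous.
Total: 0 + 0 + 2 = 2.

2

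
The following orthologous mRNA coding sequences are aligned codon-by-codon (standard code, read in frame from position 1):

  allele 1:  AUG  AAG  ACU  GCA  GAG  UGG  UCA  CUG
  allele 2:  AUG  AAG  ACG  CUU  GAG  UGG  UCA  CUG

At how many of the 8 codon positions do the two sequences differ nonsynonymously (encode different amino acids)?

1

Codon 1: AUG Met / AUG Met — identical.
Codon 2: AAG Lys / AAG Lys — identical.
Codon 3: ACU Thr / ACG Thr — synonymous.
Codon 4: GCA Ala / CUU Leu — nonsynonymous.
Codon 5: GAG Glu / GAG Glu — identical.
Codon 6: UGG Trp / UGG Trp — identical.
Codon 7: UCA Ser / UCA Ser — identical.
Codon 8: CUG Leu / CUG Leu — identical.
Nonsynonymous differences: 1.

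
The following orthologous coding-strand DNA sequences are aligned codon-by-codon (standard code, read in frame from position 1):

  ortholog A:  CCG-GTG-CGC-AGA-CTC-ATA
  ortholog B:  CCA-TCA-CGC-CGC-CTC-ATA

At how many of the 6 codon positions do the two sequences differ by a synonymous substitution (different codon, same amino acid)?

2

Codon 1: CCG Pro / CCA Pro — synonymous.
Codon 2: GTG Val / TCA Ser — nonsynonymous.
Codon 3: CGC Arg / CGC Arg — identical.
Codon 4: AGA Arg / CGC Arg — synonymous.
Codon 5: CTC Leu / CTC Leu — identical.
Codon 6: ATA Ile / ATA Ile — identical.
Synonymous differences: 2.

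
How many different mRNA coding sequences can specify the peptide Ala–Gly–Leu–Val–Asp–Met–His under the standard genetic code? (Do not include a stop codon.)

Ala: 4 codons.
Gly: 4 codons.
Leu: 6 codons.
Val: 4 codons.
Asp: 2 codons.
Met: 1 codon.
His: 2 codons.
4 × 4 × 6 × 4 × 2 × 1 × 2 = 1536.

1536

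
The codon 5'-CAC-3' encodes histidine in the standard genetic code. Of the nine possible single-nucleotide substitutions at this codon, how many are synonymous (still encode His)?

Position 1: none → 0 synonymous.
Position 2: none → 0 synonymous.
Position 3: CAU → 1 synonymous.
Total: 0 + 0 + 1 = 1.

1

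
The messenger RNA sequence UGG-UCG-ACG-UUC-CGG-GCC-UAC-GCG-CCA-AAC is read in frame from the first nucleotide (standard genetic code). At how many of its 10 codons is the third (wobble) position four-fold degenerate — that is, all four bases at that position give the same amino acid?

Codon 1 UGG (Trp): third position 1-fold.
Codon 2 UCG (Ser): third position 4-fold.
Codon 3 ACG (Thr): third position 4-fold.
Codon 4 UUC (Phe): third position 2-fold.
Codon 5 CGG (Arg): third position 4-fold.
Codon 6 GCC (Ala): third position 4-fold.
Codon 7 UAC (Tyr): third position 2-fold.
Codon 8 GCG (Ala): third position 4-fold.
Codon 9 CCA (Pro): third position 4-fold.
Codon 10 AAC (Asn): third position 2-fold.
Four-fold degenerate third positions: 6.

6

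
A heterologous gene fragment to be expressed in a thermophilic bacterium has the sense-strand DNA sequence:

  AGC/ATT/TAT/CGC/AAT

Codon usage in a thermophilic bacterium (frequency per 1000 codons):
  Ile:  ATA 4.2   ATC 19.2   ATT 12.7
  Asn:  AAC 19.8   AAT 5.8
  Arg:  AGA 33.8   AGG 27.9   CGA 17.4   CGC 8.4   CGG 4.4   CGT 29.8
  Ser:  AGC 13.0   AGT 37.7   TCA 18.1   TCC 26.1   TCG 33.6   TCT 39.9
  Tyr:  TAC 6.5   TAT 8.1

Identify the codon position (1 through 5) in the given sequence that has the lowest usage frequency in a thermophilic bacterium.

Codon 1 AGC (Ser): 13.0 per 1000.
Codon 2 ATT (Ile): 12.7 per 1000.
Codon 3 TAT (Tyr): 8.1 per 1000.
Codon 4 CGC (Arg): 8.4 per 1000.
Codon 5 AAT (Asn): 5.8 per 1000.
Lowest frequency is 5.8 at codon 5.

5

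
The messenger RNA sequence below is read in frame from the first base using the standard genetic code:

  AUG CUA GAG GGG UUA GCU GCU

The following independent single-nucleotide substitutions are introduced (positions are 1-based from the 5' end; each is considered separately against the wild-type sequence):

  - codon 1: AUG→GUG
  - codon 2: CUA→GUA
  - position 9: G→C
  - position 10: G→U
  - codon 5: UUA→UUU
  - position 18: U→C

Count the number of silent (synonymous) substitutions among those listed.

Codon 1: AUG (Met) → GUG (Val) — missense.
Codon 2: CUA (Leu) → GUA (Val) — missense.
Codon 3: GAG (Glu) → GAC (Asp) — missense.
Codon 4: GGG (Gly) → UGG (Trp) — missense.
Codon 5: UUA (Leu) → UUU (Phe) — missense.
Codon 6: GCU (Ala) → GCC (Ala) — synonymous.
Synonymous: 1 of 6.

1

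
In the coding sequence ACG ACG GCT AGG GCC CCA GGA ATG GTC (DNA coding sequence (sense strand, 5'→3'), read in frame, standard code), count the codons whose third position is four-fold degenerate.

7

Codon 1 ACG (Thr): third position 4-fold.
Codon 2 ACG (Thr): third position 4-fold.
Codon 3 GCT (Ala): third position 4-fold.
Codon 4 AGG (Arg): third position 2-fold.
Codon 5 GCC (Ala): third position 4-fold.
Codon 6 CCA (Pro): third position 4-fold.
Codon 7 GGA (Gly): third position 4-fold.
Codon 8 ATG (Met): third position 1-fold.
Codon 9 GTC (Val): third position 4-fold.
Four-fold degenerate third positions: 7.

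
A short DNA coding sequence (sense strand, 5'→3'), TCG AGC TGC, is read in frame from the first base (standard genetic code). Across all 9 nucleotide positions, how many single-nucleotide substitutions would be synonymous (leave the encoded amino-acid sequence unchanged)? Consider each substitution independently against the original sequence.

5

Codon 1 (TCG, Ser): 3 synonymous substitutions.
Codon 2 (AGC, Ser): 1 synonymous substitution.
Codon 3 (TGC, Cys): 1 synonymous substitution.
Total: 3 + 1 + 1 = 5.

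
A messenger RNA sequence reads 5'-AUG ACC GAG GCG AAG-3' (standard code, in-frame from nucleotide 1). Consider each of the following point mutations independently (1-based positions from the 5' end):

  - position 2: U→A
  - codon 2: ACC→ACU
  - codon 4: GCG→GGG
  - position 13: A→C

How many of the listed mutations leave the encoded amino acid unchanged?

Codon 1: AUG (Met) → AAG (Lys) — missense.
Codon 2: ACC (Thr) → ACU (Thr) — synonymous.
Codon 4: GCG (Ala) → GGG (Gly) — missense.
Codon 5: AAG (Lys) → CAG (Gln) — missense.
Synonymous: 1 of 4.

1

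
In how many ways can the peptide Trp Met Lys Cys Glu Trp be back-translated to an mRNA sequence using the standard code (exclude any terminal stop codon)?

8

Trp: 1 codon.
Met: 1 codon.
Lys: 2 codons.
Cys: 2 codons.
Glu: 2 codons.
Trp: 1 codon.
1 × 1 × 2 × 2 × 2 × 1 = 8.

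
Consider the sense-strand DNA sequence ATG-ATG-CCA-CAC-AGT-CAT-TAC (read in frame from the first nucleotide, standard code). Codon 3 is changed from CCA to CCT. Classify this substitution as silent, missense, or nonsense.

Position 9 falls in codon 3: CCA → Pro.
After the substitution the codon is CCT → Pro.
Both encode Pro, so the change is synonymous.

silent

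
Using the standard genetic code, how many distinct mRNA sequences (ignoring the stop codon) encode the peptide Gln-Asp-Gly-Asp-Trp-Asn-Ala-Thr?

Gln: 2 codons.
Asp: 2 codons.
Gly: 4 codons.
Asp: 2 codons.
Trp: 1 codon.
Asn: 2 codons.
Ala: 4 codons.
Thr: 4 codons.
2 × 2 × 4 × 2 × 1 × 2 × 4 × 4 = 1024.

1024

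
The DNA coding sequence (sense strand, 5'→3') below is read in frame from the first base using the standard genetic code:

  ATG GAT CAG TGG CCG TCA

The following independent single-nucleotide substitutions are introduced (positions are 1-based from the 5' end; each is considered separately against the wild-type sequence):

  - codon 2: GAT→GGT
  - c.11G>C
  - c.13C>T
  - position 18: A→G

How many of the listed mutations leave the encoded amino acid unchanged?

Codon 2: GAT (Asp) → GGT (Gly) — missense.
Codon 4: TGG (Trp) → TCG (Ser) — missense.
Codon 5: CCG (Pro) → TCG (Ser) — missense.
Codon 6: TCA (Ser) → TCG (Ser) — synonymous.
Synonymous: 1 of 4.

1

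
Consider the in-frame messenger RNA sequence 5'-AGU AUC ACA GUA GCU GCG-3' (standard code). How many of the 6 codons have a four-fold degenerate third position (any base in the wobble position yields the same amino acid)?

Codon 1 AGU (Ser): third position 2-fold.
Codon 2 AUC (Ile): third position 3-fold.
Codon 3 ACA (Thr): third position 4-fold.
Codon 4 GUA (Val): third position 4-fold.
Codon 5 GCU (Ala): third position 4-fold.
Codon 6 GCG (Ala): third position 4-fold.
Four-fold degenerate third positions: 4.

4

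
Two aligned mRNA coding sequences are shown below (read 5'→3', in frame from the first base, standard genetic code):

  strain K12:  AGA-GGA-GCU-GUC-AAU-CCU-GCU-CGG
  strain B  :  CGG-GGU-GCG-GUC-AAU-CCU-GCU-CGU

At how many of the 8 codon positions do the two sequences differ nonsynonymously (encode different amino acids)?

0

Codon 1: AGA Arg / CGG Arg — synonymous.
Codon 2: GGA Gly / GGU Gly — synonymous.
Codon 3: GCU Ala / GCG Ala — synonymous.
Codon 4: GUC Val / GUC Val — identical.
Codon 5: AAU Asn / AAU Asn — identical.
Codon 6: CCU Pro / CCU Pro — identical.
Codon 7: GCU Ala / GCU Ala — identical.
Codon 8: CGG Arg / CGU Arg — synonymous.
Nonsynonymous differences: 0.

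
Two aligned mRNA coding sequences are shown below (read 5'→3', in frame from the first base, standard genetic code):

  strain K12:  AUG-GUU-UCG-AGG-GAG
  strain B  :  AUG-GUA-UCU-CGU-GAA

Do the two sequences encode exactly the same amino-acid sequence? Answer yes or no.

Codon 1: AUG Met / AUG Met — identical.
Codon 2: GUU Val / GUA Val — synonymous.
Codon 3: UCG Ser / UCU Ser — synonymous.
Codon 4: AGG Arg / CGU Arg — synonymous.
Codon 5: GAG Glu / GAA Glu — synonymous.
Nonsynonymous differences: 0 → same protein.

yes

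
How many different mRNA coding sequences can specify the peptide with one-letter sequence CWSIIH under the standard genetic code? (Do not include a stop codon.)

216

Cys: 2 codons.
Trp: 1 codon.
Ser: 6 codons.
Ile: 3 codons.
Ile: 3 codons.
His: 2 codons.
2 × 1 × 6 × 3 × 3 × 2 = 216.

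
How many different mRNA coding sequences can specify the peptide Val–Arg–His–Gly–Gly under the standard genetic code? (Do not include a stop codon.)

Val: 4 codons.
Arg: 6 codons.
His: 2 codons.
Gly: 4 codons.
Gly: 4 codons.
4 × 6 × 2 × 4 × 4 = 768.

768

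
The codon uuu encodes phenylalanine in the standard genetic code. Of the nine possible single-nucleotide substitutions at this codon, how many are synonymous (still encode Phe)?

Position 1: none → 0 synonymous.
Position 2: none → 0 synonymous.
Position 3: UUC → 1 synonymous.
Total: 0 + 0 + 1 = 1.

1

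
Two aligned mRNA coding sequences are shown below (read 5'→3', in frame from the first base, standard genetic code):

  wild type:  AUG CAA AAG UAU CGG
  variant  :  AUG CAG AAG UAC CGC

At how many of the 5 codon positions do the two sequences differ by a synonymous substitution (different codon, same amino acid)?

3

Codon 1: AUG Met / AUG Met — identical.
Codon 2: CAA Gln / CAG Gln — synonymous.
Codon 3: AAG Lys / AAG Lys — identical.
Codon 4: UAU Tyr / UAC Tyr — synonymous.
Codon 5: CGG Arg / CGC Arg — synonymous.
Synonymous differences: 3.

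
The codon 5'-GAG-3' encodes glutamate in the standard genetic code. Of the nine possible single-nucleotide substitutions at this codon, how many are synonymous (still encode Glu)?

Position 1: none → 0 synonymous.
Position 2: none → 0 synonymous.
Position 3: GAA → 1 synonymous.
Total: 0 + 0 + 1 = 1.

1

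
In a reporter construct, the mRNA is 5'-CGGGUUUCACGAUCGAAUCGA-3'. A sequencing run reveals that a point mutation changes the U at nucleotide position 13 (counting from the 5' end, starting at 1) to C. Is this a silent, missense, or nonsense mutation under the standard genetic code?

missense

Position 13 falls in codon 5: UCG → Ser.
After the substitution the codon is CCG → Pro.
Ser ≠ Pro, so this is a missense mutation.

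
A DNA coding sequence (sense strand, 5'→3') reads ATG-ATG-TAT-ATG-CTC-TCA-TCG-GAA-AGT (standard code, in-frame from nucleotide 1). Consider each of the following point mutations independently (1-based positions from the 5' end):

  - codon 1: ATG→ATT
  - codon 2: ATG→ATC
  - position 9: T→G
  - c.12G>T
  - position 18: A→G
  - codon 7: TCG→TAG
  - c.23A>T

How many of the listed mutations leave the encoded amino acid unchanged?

1

Codon 1: ATG (Met) → ATT (Ile) — missense.
Codon 2: ATG (Met) → ATC (Ile) — missense.
Codon 3: TAT (Tyr) → TAG (Stop) — nonsense.
Codon 4: ATG (Met) → ATT (Ile) — missense.
Codon 6: TCA (Ser) → TCG (Ser) — synonymous.
Codon 7: TCG (Ser) → TAG (Stop) — nonsense.
Codon 8: GAA (Glu) → GTA (Val) — missense.
Synonymous: 1 of 7.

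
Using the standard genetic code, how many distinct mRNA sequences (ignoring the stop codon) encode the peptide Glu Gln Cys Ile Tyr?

Glu: 2 codons.
Gln: 2 codons.
Cys: 2 codons.
Ile: 3 codons.
Tyr: 2 codons.
2 × 2 × 2 × 3 × 2 = 48.

48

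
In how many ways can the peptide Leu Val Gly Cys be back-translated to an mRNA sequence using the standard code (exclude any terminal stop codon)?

192

Leu: 6 codons.
Val: 4 codons.
Gly: 4 codons.
Cys: 2 codons.
6 × 4 × 4 × 2 = 192.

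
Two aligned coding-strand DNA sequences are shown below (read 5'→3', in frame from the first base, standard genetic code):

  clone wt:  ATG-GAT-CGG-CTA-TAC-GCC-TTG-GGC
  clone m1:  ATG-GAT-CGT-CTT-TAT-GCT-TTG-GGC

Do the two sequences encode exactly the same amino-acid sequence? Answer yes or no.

yes

Codon 1: ATG Met / ATG Met — identical.
Codon 2: GAT Asp / GAT Asp — identical.
Codon 3: CGG Arg / CGT Arg — synonymous.
Codon 4: CTA Leu / CTT Leu — synonymous.
Codon 5: TAC Tyr / TAT Tyr — synonymous.
Codon 6: GCC Ala / GCT Ala — synonymous.
Codon 7: TTG Leu / TTG Leu — identical.
Codon 8: GGC Gly / GGC Gly — identical.
Nonsynonymous differences: 0 → same protein.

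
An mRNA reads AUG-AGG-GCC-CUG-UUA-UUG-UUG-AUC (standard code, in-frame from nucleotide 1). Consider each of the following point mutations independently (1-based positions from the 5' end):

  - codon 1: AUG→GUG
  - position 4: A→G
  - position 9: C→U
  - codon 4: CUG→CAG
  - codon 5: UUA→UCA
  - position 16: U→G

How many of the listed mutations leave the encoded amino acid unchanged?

1

Codon 1: AUG (Met) → GUG (Val) — missense.
Codon 2: AGG (Arg) → GGG (Gly) — missense.
Codon 3: GCC (Ala) → GCU (Ala) — synonymous.
Codon 4: CUG (Leu) → CAG (Gln) — missense.
Codon 5: UUA (Leu) → UCA (Ser) — missense.
Codon 6: UUG (Leu) → GUG (Val) — missense.
Synonymous: 1 of 6.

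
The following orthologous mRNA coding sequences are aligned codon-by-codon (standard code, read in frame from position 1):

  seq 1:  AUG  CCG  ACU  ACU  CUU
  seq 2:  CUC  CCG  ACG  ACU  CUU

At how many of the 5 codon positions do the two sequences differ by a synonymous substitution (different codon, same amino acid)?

Codon 1: AUG Met / CUC Leu — nonsynonymous.
Codon 2: CCG Pro / CCG Pro — identical.
Codon 3: ACU Thr / ACG Thr — synonymous.
Codon 4: ACU Thr / ACU Thr — identical.
Codon 5: CUU Leu / CUU Leu — identical.
Synonymous differences: 1.

1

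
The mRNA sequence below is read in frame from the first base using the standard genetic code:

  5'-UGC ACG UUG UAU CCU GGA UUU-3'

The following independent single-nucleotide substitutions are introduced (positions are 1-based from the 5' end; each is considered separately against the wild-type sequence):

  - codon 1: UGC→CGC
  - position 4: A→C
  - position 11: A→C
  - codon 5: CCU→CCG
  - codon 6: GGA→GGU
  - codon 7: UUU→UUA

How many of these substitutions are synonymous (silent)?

Codon 1: UGC (Cys) → CGC (Arg) — missense.
Codon 2: ACG (Thr) → CCG (Pro) — missense.
Codon 4: UAU (Tyr) → UCU (Ser) — missense.
Codon 5: CCU (Pro) → CCG (Pro) — synonymous.
Codon 6: GGA (Gly) → GGU (Gly) — synonymous.
Codon 7: UUU (Phe) → UUA (Leu) — missense.
Synonymous: 2 of 6.

2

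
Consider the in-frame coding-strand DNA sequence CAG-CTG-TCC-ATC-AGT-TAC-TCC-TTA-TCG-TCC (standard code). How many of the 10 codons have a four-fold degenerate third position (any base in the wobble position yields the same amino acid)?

5

Codon 1 CAG (Gln): third position 2-fold.
Codon 2 CTG (Leu): third position 4-fold.
Codon 3 TCC (Ser): third position 4-fold.
Codon 4 ATC (Ile): third position 3-fold.
Codon 5 AGT (Ser): third position 2-fold.
Codon 6 TAC (Tyr): third position 2-fold.
Codon 7 TCC (Ser): third position 4-fold.
Codon 8 TTA (Leu): third position 2-fold.
Codon 9 TCG (Ser): third position 4-fold.
Codon 10 TCC (Ser): third position 4-fold.
Four-fold degenerate third positions: 5.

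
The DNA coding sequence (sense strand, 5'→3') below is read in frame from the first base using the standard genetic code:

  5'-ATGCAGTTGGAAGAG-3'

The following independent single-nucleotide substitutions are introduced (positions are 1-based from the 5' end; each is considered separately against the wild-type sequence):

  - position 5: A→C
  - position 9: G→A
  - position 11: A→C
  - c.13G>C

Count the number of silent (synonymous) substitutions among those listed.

1

Codon 2: CAG (Gln) → CCG (Pro) — missense.
Codon 3: TTG (Leu) → TTA (Leu) — synonymous.
Codon 4: GAA (Glu) → GCA (Ala) — missense.
Codon 5: GAG (Glu) → CAG (Gln) — missense.
Synonymous: 1 of 4.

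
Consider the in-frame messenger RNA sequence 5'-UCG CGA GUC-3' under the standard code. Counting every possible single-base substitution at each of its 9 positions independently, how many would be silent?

Codon 1 (UCG, Ser): 3 synonymous substitutions.
Codon 2 (CGA, Arg): 4 synonymous substitutions.
Codon 3 (GUC, Val): 3 synonymous substitutions.
Total: 3 + 4 + 3 = 10.

10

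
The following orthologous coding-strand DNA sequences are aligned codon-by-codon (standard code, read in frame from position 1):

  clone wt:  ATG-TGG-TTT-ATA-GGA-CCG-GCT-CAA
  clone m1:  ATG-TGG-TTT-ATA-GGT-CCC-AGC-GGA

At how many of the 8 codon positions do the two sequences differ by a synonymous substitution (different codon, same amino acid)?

Codon 1: ATG Met / ATG Met — identical.
Codon 2: TGG Trp / TGG Trp — identical.
Codon 3: TTT Phe / TTT Phe — identical.
Codon 4: ATA Ile / ATA Ile — identical.
Codon 5: GGA Gly / GGT Gly — synonymous.
Codon 6: CCG Pro / CCC Pro — synonymous.
Codon 7: GCT Ala / AGC Ser — nonsynonymous.
Codon 8: CAA Gln / GGA Gly — nonsynonymous.
Synonymous differences: 2.

2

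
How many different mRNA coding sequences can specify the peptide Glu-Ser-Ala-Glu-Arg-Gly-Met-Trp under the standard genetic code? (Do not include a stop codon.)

Glu: 2 codons.
Ser: 6 codons.
Ala: 4 codons.
Glu: 2 codons.
Arg: 6 codons.
Gly: 4 codons.
Met: 1 codon.
Trp: 1 codon.
2 × 6 × 4 × 2 × 6 × 4 × 1 × 1 = 2304.

2304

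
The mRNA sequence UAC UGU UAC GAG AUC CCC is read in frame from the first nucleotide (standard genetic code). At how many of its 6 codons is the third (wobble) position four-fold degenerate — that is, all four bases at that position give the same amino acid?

Codon 1 UAC (Tyr): third position 2-fold.
Codon 2 UGU (Cys): third position 2-fold.
Codon 3 UAC (Tyr): third position 2-fold.
Codon 4 GAG (Glu): third position 2-fold.
Codon 5 AUC (Ile): third position 3-fold.
Codon 6 CCC (Pro): third position 4-fold.
Four-fold degenerate third positions: 1.

1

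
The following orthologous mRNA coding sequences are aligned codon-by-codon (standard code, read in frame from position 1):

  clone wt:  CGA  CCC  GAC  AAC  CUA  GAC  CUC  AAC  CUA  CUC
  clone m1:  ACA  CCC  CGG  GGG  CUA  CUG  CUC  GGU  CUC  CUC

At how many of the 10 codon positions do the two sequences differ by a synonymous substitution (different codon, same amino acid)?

Codon 1: CGA Arg / ACA Thr — nonsynonymous.
Codon 2: CCC Pro / CCC Pro — identical.
Codon 3: GAC Asp / CGG Arg — nonsynonymous.
Codon 4: AAC Asn / GGG Gly — nonsynonymous.
Codon 5: CUA Leu / CUA Leu — identical.
Codon 6: GAC Asp / CUG Leu — nonsynonymous.
Codon 7: CUC Leu / CUC Leu — identical.
Codon 8: AAC Asn / GGU Gly — nonsynonymous.
Codon 9: CUA Leu / CUC Leu — synonymous.
Codon 10: CUC Leu / CUC Leu — identical.
Synonymous differences: 1.

1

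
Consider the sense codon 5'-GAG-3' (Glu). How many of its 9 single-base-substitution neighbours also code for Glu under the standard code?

1

Position 1: none → 0 synonymous.
Position 2: none → 0 synonymous.
Position 3: GAA → 1 synonymous.
Total: 0 + 0 + 1 = 1.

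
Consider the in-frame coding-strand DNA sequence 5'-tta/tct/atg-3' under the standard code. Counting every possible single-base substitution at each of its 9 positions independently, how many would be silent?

Codon 1 (TTA, Leu): 2 synonymous substitutions.
Codon 2 (TCT, Ser): 3 synonymous substitutions.
Codon 3 (ATG, Met): 0 synonymous substitutions.
Total: 2 + 3 + 0 = 5.

5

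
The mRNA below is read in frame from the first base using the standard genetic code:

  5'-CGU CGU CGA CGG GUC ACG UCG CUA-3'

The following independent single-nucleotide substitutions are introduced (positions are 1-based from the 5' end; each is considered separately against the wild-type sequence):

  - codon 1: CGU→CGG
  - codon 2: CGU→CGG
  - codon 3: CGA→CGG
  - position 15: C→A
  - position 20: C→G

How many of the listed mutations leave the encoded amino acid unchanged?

4

Codon 1: CGU (Arg) → CGG (Arg) — synonymous.
Codon 2: CGU (Arg) → CGG (Arg) — synonymous.
Codon 3: CGA (Arg) → CGG (Arg) — synonymous.
Codon 5: GUC (Val) → GUA (Val) — synonymous.
Codon 7: UCG (Ser) → UGG (Trp) — missense.
Synonymous: 4 of 5.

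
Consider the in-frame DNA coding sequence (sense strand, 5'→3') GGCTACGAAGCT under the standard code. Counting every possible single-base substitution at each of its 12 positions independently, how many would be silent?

Codon 1 (GGC, Gly): 3 synonymous substitutions.
Codon 2 (TAC, Tyr): 1 synonymous substitution.
Codon 3 (GAA, Glu): 1 synonymous substitution.
Codon 4 (GCT, Ala): 3 synonymous substitutions.
Total: 3 + 1 + 1 + 3 = 8.

8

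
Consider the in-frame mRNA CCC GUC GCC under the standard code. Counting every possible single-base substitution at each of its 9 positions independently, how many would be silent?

Codon 1 (CCC, Pro): 3 synonymous substitutions.
Codon 2 (GUC, Val): 3 synonymous substitutions.
Codon 3 (GCC, Ala): 3 synonymous substitutions.
Total: 3 + 3 + 3 = 9.

9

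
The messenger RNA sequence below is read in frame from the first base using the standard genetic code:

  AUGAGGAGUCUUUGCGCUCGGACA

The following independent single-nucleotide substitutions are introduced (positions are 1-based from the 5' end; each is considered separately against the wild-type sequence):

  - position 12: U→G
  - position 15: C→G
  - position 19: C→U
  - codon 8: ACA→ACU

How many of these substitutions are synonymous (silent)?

Codon 4: CUU (Leu) → CUG (Leu) — synonymous.
Codon 5: UGC (Cys) → UGG (Trp) — missense.
Codon 7: CGG (Arg) → UGG (Trp) — missense.
Codon 8: ACA (Thr) → ACU (Thr) — synonymous.
Synonymous: 2 of 4.

2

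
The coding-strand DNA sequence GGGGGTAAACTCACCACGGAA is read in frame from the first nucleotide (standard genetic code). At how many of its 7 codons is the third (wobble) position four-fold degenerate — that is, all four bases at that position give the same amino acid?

Codon 1 GGG (Gly): third position 4-fold.
Codon 2 GGT (Gly): third position 4-fold.
Codon 3 AAA (Lys): third position 2-fold.
Codon 4 CTC (Leu): third position 4-fold.
Codon 5 ACC (Thr): third position 4-fold.
Codon 6 ACG (Thr): third position 4-fold.
Codon 7 GAA (Glu): third position 2-fold.
Four-fold degenerate third positions: 5.

5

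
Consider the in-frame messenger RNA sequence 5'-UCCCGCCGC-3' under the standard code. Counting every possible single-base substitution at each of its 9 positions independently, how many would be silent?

Codon 1 (UCC, Ser): 3 synonymous substitutions.
Codon 2 (CGC, Arg): 3 synonymous substitutions.
Codon 3 (CGC, Arg): 3 synonymous substitutions.
Total: 3 + 3 + 3 = 9.

9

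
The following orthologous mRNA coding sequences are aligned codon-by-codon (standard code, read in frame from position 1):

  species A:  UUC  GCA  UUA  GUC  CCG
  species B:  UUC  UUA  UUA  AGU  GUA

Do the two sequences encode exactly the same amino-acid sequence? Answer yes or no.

no

Codon 1: UUC Phe / UUC Phe — identical.
Codon 2: GCA Ala / UUA Leu — nonsynonymous.
Codon 3: UUA Leu / UUA Leu — identical.
Codon 4: GUC Val / AGU Ser — nonsynonymous.
Codon 5: CCG Pro / GUA Val — nonsynonymous.
Nonsynonymous differences: 3 → different protein.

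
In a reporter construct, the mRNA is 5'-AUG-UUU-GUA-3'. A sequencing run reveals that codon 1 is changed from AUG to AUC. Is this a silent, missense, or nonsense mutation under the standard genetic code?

missense

Position 3 falls in codon 1: AUG → Met.
After the substitution the codon is AUC → Ile.
Met ≠ Ile, so this is a missense mutation.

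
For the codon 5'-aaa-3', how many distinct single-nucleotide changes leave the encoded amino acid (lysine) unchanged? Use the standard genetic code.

Position 1: none → 0 synonymous.
Position 2: none → 0 synonymous.
Position 3: AAG → 1 synonymous.
Total: 0 + 0 + 1 = 1.

1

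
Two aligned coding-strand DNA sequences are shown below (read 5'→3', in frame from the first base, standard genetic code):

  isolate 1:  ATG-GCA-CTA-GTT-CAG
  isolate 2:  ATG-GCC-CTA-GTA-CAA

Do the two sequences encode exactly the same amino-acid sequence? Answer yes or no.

Codon 1: ATG Met / ATG Met — identical.
Codon 2: GCA Ala / GCC Ala — synonymous.
Codon 3: CTA Leu / CTA Leu — identical.
Codon 4: GTT Val / GTA Val — synonymous.
Codon 5: CAG Gln / CAA Gln — synonymous.
Nonsynonymous differences: 0 → same protein.

yes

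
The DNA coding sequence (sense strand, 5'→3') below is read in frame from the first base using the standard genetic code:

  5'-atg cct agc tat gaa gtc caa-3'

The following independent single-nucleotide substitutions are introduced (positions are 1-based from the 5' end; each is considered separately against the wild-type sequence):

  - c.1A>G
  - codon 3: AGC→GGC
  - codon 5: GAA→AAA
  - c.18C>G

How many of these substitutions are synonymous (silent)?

1

Codon 1: ATG (Met) → GTG (Val) — missense.
Codon 3: AGC (Ser) → GGC (Gly) — missense.
Codon 5: GAA (Glu) → AAA (Lys) — missense.
Codon 6: GTC (Val) → GTG (Val) — synonymous.
Synonymous: 1 of 4.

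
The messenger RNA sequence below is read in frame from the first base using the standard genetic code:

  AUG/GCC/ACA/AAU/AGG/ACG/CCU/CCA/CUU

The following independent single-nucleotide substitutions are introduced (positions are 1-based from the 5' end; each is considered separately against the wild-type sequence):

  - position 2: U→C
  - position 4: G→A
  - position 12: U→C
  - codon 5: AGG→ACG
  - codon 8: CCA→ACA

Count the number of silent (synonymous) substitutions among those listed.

Codon 1: AUG (Met) → ACG (Thr) — missense.
Codon 2: GCC (Ala) → ACC (Thr) — missense.
Codon 4: AAU (Asn) → AAC (Asn) — synonymous.
Codon 5: AGG (Arg) → ACG (Thr) — missense.
Codon 8: CCA (Pro) → ACA (Thr) — missense.
Synonymous: 1 of 5.

1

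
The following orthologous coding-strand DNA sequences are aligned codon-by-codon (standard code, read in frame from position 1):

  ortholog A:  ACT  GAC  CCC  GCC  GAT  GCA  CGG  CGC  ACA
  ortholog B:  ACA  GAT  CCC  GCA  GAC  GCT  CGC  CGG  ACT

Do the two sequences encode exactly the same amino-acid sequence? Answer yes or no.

yes

Codon 1: ACT Thr / ACA Thr — synonymous.
Codon 2: GAC Asp / GAT Asp — synonymous.
Codon 3: CCC Pro / CCC Pro — identical.
Codon 4: GCC Ala / GCA Ala — synonymous.
Codon 5: GAT Asp / GAC Asp — synonymous.
Codon 6: GCA Ala / GCT Ala — synonymous.
Codon 7: CGG Arg / CGC Arg — synonymous.
Codon 8: CGC Arg / CGG Arg — synonymous.
Codon 9: ACA Thr / ACT Thr — synonymous.
Nonsynonymous differences: 0 → same protein.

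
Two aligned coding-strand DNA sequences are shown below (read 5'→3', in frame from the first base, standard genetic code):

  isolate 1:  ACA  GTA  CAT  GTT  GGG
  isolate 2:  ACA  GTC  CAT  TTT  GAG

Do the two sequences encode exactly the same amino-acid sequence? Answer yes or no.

Codon 1: ACA Thr / ACA Thr — identical.
Codon 2: GTA Val / GTC Val — synonymous.
Codon 3: CAT His / CAT His — identical.
Codon 4: GTT Val / TTT Phe — nonsynonymous.
Codon 5: GGG Gly / GAG Glu — nonsynonymous.
Nonsynonymous differences: 2 → different protein.

no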